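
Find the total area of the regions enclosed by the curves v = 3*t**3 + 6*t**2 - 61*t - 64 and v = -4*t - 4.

2521/4

Set the curves equal: 3*t**3 + 6*t**2 - 61*t - 64 = -4*t - 4, so 3*t**3 + 6*t**2 - 57*t - 60 = 0, which factors as 3*(t - 4)*(t + 1)*(t + 5) = 0. The curves meet at t = -5, -1, 4.
On [-5, -1], v = 3*t**3 + 6*t**2 - 61*t - 64 is on top; that piece has area ∫[-5,-1] (3*t**3 + 6*t**2 - 57*t - 60) dt = 224.
On [-1, 4], v = -4*t - 4 is on top; that piece has area ∫[-1,4] (-(3*t**3 + 6*t**2 - 57*t - 60)) dt = 1625/4.
Total enclosed area = 224 + 1625/4 = 2521/4.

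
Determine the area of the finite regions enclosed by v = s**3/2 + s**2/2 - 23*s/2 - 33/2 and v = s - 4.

506/3

Set the curves equal: s**3/2 + s**2/2 - 23*s/2 - 33/2 = s - 4, so s**3/2 + s**2/2 - 25*s/2 - 25/2 = 0, which factors as (s - 5)*(s + 1)*(s + 5)/2 = 0. The curves meet at s = -5, -1, 5.
On [-5, -1], v = s**3/2 + s**2/2 - 23*s/2 - 33/2 is on top; that piece has area ∫[-5,-1] (s**3/2 + s**2/2 - 25*s/2 - 25/2) ds = 128/3.
On [-1, 5], v = s - 4 is on top; that piece has area ∫[-1,5] (-(s**3/2 + s**2/2 - 25*s/2 - 25/2)) ds = 126.
Total enclosed area = 128/3 + 126 = 506/3.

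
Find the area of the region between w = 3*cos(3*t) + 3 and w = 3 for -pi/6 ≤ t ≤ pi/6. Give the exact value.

On [-pi/6, pi/6], (3*cos(3*t) + 3) - (3) = 3*cos(3*t) is ≥ 0 throughout, so the area is a single integral of |3*cos(3*t)|.
∫[-pi/6,pi/6] (3*cos(3*t)) dt = 2.

2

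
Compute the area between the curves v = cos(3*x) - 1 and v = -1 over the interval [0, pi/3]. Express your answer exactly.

2/3

The difference (cos(3*x) - 1) - (-1) = cos(3*x) changes sign at x = pi/6 inside [0, pi/3], so split the integral there.
∫[0,pi/6] (cos(3*x)) dx = 1/3.
∫[pi/6,pi/3] (cos(3*x)) dx = -1/3; the area of that piece is 1/3.
Total area = 1/3 + 1/3 = 2/3.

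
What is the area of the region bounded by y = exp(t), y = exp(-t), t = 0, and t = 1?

-2 + exp(-1) + exp(1)

On [0, 1], (exp(t)) - (exp(-t)) = exp(t) - exp(-t) is ≥ 0 throughout, so the area is a single integral of |exp(t) - exp(-t)|.
∫[0,1] (exp(t) - exp(-t)) dt = -2 + exp(-1) + exp(1).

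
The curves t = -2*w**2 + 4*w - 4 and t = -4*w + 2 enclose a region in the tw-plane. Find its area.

Both boundary curves give t as a function of w, so integrate with respect to w. Setting them equal: -2*w**2 + 8*w - 6 = 0, i.e. -2*(w - 3)*(w - 1) = 0, so they meet at w = 1, 3.
For w in [1, 3], t = -2*w**2 + 4*w - 4 is on the right; area = ∫[1,3] (-2*w**2 + 8*w - 6) dw = 8/3.

8/3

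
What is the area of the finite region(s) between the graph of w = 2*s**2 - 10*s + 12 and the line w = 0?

The curve meets the s-axis where 2*s**2 - 10*s + 12 = 0, i.e. 2*(s - 3)*(s - 2) = 0, at s = 2, 3.
On [2, 3] the curve lies below the axis; ∫[2,3] (2*s**2 - 10*s + 12) ds = -1/3, giving area 1/3.

1/3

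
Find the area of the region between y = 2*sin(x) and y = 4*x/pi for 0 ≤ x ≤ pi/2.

2 - pi/2

On [0, pi/2], (2*sin(x)) - (4*x/pi) = -4*x/pi + 2*sin(x) is ≥ 0 throughout, so the area is a single integral of |-4*x/pi + 2*sin(x)|.
∫[0,pi/2] (-4*x/pi + 2*sin(x)) dx = 2 - pi/2.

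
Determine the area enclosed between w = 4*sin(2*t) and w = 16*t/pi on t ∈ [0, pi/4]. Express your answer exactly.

2 - pi/2

On [0, pi/4], (4*sin(2*t)) - (16*t/pi) = -16*t/pi + 4*sin(2*t) is ≥ 0 throughout, so the area is a single integral of |-16*t/pi + 4*sin(2*t)|.
∫[0,pi/4] (-16*t/pi + 4*sin(2*t)) dt = 2 - pi/2.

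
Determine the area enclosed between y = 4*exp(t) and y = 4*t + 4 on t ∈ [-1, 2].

-18 - 4*exp(-1) + 4*exp(2)

On [-1, 2], (4*exp(t)) - (4*t + 4) = -4*t + 4*exp(t) - 4 is ≥ 0 throughout, so the area is a single integral of |-4*t + 4*exp(t) - 4|.
∫[-1,2] (-4*t + 4*exp(t) - 4) dt = -18 - 4*exp(-1) + 4*exp(2).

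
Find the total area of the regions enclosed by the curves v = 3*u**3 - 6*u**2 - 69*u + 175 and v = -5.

Set the curves equal: 3*u**3 - 6*u**2 - 69*u + 175 = -5, so 3*u**3 - 6*u**2 - 69*u + 180 = 0, which factors as 3*(u - 4)*(u - 3)*(u + 5) = 0. The curves meet at u = -5, 3, 4.
On [-5, 3], v = 3*u**3 - 6*u**2 - 69*u + 175 is on top; that piece has area ∫[-5,3] (3*u**3 - 6*u**2 - 69*u + 180) du = 1280.
On [3, 4], v = -5 is on top; that piece has area ∫[3,4] (-(3*u**3 - 6*u**2 - 69*u + 180)) du = 17/4.
Total enclosed area = 1280 + 17/4 = 5137/4.

5137/4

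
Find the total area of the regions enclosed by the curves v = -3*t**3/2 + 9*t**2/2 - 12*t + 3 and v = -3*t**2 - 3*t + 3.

37/8

Set the curves equal: -3*t**3/2 + 9*t**2/2 - 12*t + 3 = -3*t**2 - 3*t + 3, so -3*t**3/2 + 15*t**2/2 - 9*t = 0, which factors as -3*t*(t - 3)*(t - 2)/2 = 0. The curves meet at t = 0, 2, 3.
On [0, 2], v = -3*t**2 - 3*t + 3 is on top; that piece has area ∫[0,2] (-(-3*t**3/2 + 15*t**2/2 - 9*t)) dt = 4.
On [2, 3], v = -3*t**3/2 + 9*t**2/2 - 12*t + 3 is on top; that piece has area ∫[2,3] (-3*t**3/2 + 15*t**2/2 - 9*t) dt = 5/8.
Total enclosed area = 4 + 5/8 = 37/8.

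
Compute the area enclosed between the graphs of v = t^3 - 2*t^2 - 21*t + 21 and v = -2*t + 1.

2521/12

Set the curves equal: t^3 - 2*t^2 - 21*t + 21 = -2*t + 1, so t^3 - 2*t^2 - 19*t + 20 = 0, which factors as (t - 5)*(t - 1)*(t + 4) = 0. The curves meet at t = -4, 1, 5.
On [-4, 1], v = t^3 - 2*t^2 - 21*t + 21 is on top; that piece has area ∫[-4,1] (t^3 - 2*t^2 - 19*t + 20) dt = 1625/12.
On [1, 5], v = -2*t + 1 is on top; that piece has area ∫[1,5] (-(t^3 - 2*t^2 - 19*t + 20)) dt = 224/3.
Total enclosed area = 1625/12 + 224/3 = 2521/12.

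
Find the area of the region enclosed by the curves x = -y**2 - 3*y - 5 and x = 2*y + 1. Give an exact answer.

1/6

Both boundary curves give x as a function of y, so integrate with respect to y. Setting them equal: -y**2 - 5*y - 6 = 0, i.e. -(y + 2)*(y + 3) = 0, so they meet at y = -3, -2.
For y in [-3, -2], x = -y**2 - 3*y - 5 is on the right; area = ∫[-3,-2] (-y**2 - 5*y - 6) dy = 1/6.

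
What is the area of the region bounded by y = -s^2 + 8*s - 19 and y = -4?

4/3

Set the curves equal: -s^2 + 8*s - 19 = -4, so -s^2 + 8*s - 15 = 0, which factors as -(s - 5)*(s - 3) = 0. The curves meet at s = 3, 5.
On [3, 5], y = -s^2 + 8*s - 19 is on top; that piece has area ∫[3,5] (-s^2 + 8*s - 15) ds = 4/3.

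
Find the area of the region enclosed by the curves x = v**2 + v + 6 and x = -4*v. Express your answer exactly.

1/6

Both boundary curves give x as a function of v, so integrate with respect to v. Setting them equal: v**2 + 5*v + 6 = 0, i.e. (v + 2)*(v + 3) = 0, so they meet at v = -3, -2.
For v in [-3, -2], x = v**2 + v + 6 is on the left; area = ∫[-3,-2] (-(v**2 + 5*v + 6)) dv = 1/6.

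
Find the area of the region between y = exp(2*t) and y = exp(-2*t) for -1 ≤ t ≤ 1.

The difference (exp(2*t)) - (exp(-2*t)) = exp(2*t) - exp(-2*t) changes sign at t = 0 inside [-1, 1], so split the integral there.
∫[-1,0] (exp(2*t) - exp(-2*t)) dt = -exp(2)/2 - exp(-2)/2 + 1; the area of that piece is -1 + exp(-2)/2 + exp(2)/2.
∫[0,1] (exp(2*t) - exp(-2*t)) dt = -1 + exp(-2)/2 + exp(2)/2.
Total area = (-1 + exp(-2)/2 + exp(2)/2) + (-1 + exp(-2)/2 + exp(2)/2) = -2 + exp(-2) + exp(2).

-2 + exp(-2) + exp(2)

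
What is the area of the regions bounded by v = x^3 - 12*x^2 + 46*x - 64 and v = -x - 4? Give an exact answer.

Set the curves equal: x^3 - 12*x^2 + 46*x - 64 = -x - 4, so x^3 - 12*x^2 + 47*x - 60 = 0, which factors as (x - 5)*(x - 4)*(x - 3) = 0. The curves meet at x = 3, 4, 5.
On [3, 4], v = x^3 - 12*x^2 + 46*x - 64 is on top; that piece has area ∫[3,4] (x^3 - 12*x^2 + 47*x - 60) dx = 1/4.
On [4, 5], v = -x - 4 is on top; that piece has area ∫[4,5] (-(x^3 - 12*x^2 + 47*x - 60)) dx = 1/4.
Total enclosed area = 1/4 + 1/4 = 1/2.

1/2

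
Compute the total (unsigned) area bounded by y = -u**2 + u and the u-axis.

1/6

The curve meets the u-axis where -u**2 + u = 0, i.e. -u*(u - 1) = 0, at u = 0, 1.
On [0, 1] the curve lies above the axis; ∫[0,1] (-u**2 + u) du = 1/6, giving area 1/6.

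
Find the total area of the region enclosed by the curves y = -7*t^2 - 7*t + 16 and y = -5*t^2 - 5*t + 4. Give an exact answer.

125/3

Set the curves equal: -7*t^2 - 7*t + 16 = -5*t^2 - 5*t + 4, so -2*t^2 - 2*t + 12 = 0, which factors as -2*(t - 2)*(t + 3) = 0. The curves meet at t = -3, 2.
On [-3, 2], y = -7*t^2 - 7*t + 16 is on top; that piece has area ∫[-3,2] (-2*t^2 - 2*t + 12) dt = 125/3.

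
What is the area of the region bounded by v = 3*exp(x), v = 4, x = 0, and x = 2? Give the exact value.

The difference (3*exp(x)) - (4) = 3*exp(x) - 4 changes sign at x = log(4/3) inside [0, 2], so split the integral there.
∫[0,log(4/3)] (3*exp(x) - 4) dx = log(81/256) + 1; the area of that piece is -1 + log(256/81).
∫[log(4/3),2] (3*exp(x) - 4) dx = -12 - 4*log(3) + 8*log(2) + 3*exp(2).
Total area = (-1 + log(256/81)) + (-12 - 4*log(3) + 8*log(2) + 3*exp(2)) = -13 - 8*log(3) + 16*log(2) + 3*exp(2).

-13 - 8*log(3) + 16*log(2) + 3*exp(2)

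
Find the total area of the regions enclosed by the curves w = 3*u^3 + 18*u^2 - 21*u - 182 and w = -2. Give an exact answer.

Set the curves equal: 3*u^3 + 18*u^2 - 21*u - 182 = -2, so 3*u^3 + 18*u^2 - 21*u - 180 = 0, which factors as 3*(u - 3)*(u + 4)*(u + 5) = 0. The curves meet at u = -5, -4, 3.
On [-5, -4], w = 3*u^3 + 18*u^2 - 21*u - 182 is on top; that piece has area ∫[-5,-4] (3*u^3 + 18*u^2 - 21*u - 180) du = 15/4.
On [-4, 3], w = -2 is on top; that piece has area ∫[-4,3] (-(3*u^3 + 18*u^2 - 21*u - 180)) du = 3087/4.
Total enclosed area = 15/4 + 3087/4 = 1551/2.

1551/2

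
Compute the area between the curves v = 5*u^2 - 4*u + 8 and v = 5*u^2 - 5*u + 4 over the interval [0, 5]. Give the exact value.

On [0, 5], (5*u^2 - 4*u + 8) - (5*u^2 - 5*u + 4) = u + 4 is ≥ 0 throughout, so the area is a single integral of |u + 4|.
∫[0,5] (u + 4) du = 65/2.

65/2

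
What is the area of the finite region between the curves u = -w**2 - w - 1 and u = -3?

9/2

Both boundary curves give u as a function of w, so integrate with respect to w. Setting them equal: -w**2 - w + 2 = 0, i.e. -(w - 1)*(w + 2) = 0, so they meet at w = -2, 1.
For w in [-2, 1], u = -w**2 - w - 1 is on the right; area = ∫[-2,1] (-w**2 - w + 2) dw = 9/2.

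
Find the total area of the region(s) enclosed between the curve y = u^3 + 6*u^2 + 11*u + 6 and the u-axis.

1/2

The curve meets the u-axis where u^3 + 6*u^2 + 11*u + 6 = 0, i.e. (u + 1)*(u + 2)*(u + 3) = 0, at u = -3, -2, -1.
On [-3, -2] the curve lies above the axis; ∫[-3,-2] (u^3 + 6*u^2 + 11*u + 6) du = 1/4, giving area 1/4.
On [-2, -1] the curve lies below the axis; ∫[-2,-1] (u^3 + 6*u^2 + 11*u + 6) du = -1/4, giving area 1/4.
Total area = 1/4 + 1/4 = 1/2.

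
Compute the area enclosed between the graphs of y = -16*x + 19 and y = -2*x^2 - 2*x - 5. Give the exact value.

Set the curves equal: -16*x + 19 = -2*x^2 - 2*x - 5, so 2*x^2 - 14*x + 24 = 0, which factors as 2*(x - 4)*(x - 3) = 0. The curves meet at x = 3, 4.
On [3, 4], y = -2*x^2 - 2*x - 5 is on top; that piece has area ∫[3,4] (-(2*x^2 - 14*x + 24)) dx = 1/3.

1/3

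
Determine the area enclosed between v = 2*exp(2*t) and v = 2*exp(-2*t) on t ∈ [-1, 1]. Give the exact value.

-4 + 2*exp(-2) + 2*exp(2)

The difference (2*exp(2*t)) - (2*exp(-2*t)) = 2*exp(2*t) - 2*exp(-2*t) changes sign at t = 0 inside [-1, 1], so split the integral there.
∫[-1,0] (2*exp(2*t) - 2*exp(-2*t)) dt = -exp(2) - exp(-2) + 2; the area of that piece is -2 + exp(-2) + exp(2).
∫[0,1] (2*exp(2*t) - 2*exp(-2*t)) dt = -2 + exp(-2) + exp(2).
Total area = (-2 + exp(-2) + exp(2)) + (-2 + exp(-2) + exp(2)) = -4 + 2*exp(-2) + 2*exp(2).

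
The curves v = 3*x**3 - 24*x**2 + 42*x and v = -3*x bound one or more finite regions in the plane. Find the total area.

Set the curves equal: 3*x**3 - 24*x**2 + 42*x = -3*x, so 3*x**3 - 24*x**2 + 45*x = 0, which factors as 3*x*(x - 5)*(x - 3) = 0. The curves meet at x = 0, 3, 5.
On [0, 3], v = 3*x**3 - 24*x**2 + 42*x is on top; that piece has area ∫[0,3] (3*x**3 - 24*x**2 + 45*x) dx = 189/4.
On [3, 5], v = -3*x is on top; that piece has area ∫[3,5] (-(3*x**3 - 24*x**2 + 45*x)) dx = 16.
Total enclosed area = 189/4 + 16 = 253/4.

253/4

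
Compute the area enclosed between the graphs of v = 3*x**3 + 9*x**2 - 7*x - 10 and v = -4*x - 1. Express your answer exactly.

Set the curves equal: 3*x**3 + 9*x**2 - 7*x - 10 = -4*x - 1, so 3*x**3 + 9*x**2 - 3*x - 9 = 0, which factors as 3*(x - 1)*(x + 1)*(x + 3) = 0. The curves meet at x = -3, -1, 1.
On [-3, -1], v = 3*x**3 + 9*x**2 - 7*x - 10 is on top; that piece has area ∫[-3,-1] (3*x**3 + 9*x**2 - 3*x - 9) dx = 12.
On [-1, 1], v = -4*x - 1 is on top; that piece has area ∫[-1,1] (-(3*x**3 + 9*x**2 - 3*x - 9)) dx = 12.
Total enclosed area = 12 + 12 = 24.

24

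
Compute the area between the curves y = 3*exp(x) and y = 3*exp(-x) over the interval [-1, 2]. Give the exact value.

-12 + 3*exp(-2) + 3*exp(-1) + 3*exp(1) + 3*exp(2)

The difference (3*exp(x)) - (3*exp(-x)) = 3*exp(x) - 3*exp(-x) changes sign at x = 0 inside [-1, 2], so split the integral there.
∫[-1,0] (3*exp(x) - 3*exp(-x)) dx = -3*exp(1) - 3*exp(-1) + 6; the area of that piece is -6 + 3*exp(-1) + 3*exp(1).
∫[0,2] (3*exp(x) - 3*exp(-x)) dx = -6 + 3*exp(-2) + 3*exp(2).
Total area = (-6 + 3*exp(-1) + 3*exp(1)) + (-6 + 3*exp(-2) + 3*exp(2)) = -12 + 3*exp(-2) + 3*exp(-1) + 3*exp(1) + 3*exp(2).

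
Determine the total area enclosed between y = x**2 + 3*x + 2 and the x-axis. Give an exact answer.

The curve meets the x-axis where x**2 + 3*x + 2 = 0, i.e. (x + 1)*(x + 2) = 0, at x = -2, -1.
On [-2, -1] the curve lies below the axis; ∫[-2,-1] (x**2 + 3*x + 2) dx = -1/6, giving area 1/6.

1/6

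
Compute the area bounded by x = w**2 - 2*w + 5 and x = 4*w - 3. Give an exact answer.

4/3

Both boundary curves give x as a function of w, so integrate with respect to w. Setting them equal: w**2 - 6*w + 8 = 0, i.e. (w - 4)*(w - 2) = 0, so they meet at w = 2, 4.
For w in [2, 4], x = w**2 - 2*w + 5 is on the left; area = ∫[2,4] (-(w**2 - 6*w + 8)) dw = 4/3.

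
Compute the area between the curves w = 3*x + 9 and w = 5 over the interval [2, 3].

On [2, 3], (3*x + 9) - (5) = 3*x + 4 is ≥ 0 throughout, so the area is a single integral of |3*x + 4|.
∫[2,3] (3*x + 4) dx = 23/2.

23/2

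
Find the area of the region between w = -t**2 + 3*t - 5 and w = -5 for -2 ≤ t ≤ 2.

The difference (-t**2 + 3*t - 5) - (-5) = -t**2 + 3*t changes sign at t = 0 inside [-2, 2], so split the integral there.
∫[-2,0] (-t**2 + 3*t) dt = -26/3; the area of that piece is 26/3.
∫[0,2] (-t**2 + 3*t) dt = 10/3.
Total area = 26/3 + 10/3 = 12.

12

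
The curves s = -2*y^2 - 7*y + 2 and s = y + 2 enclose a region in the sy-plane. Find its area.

Both boundary curves give s as a function of y, so integrate with respect to y. Setting them equal: -2*y^2 - 8*y = 0, i.e. -2*y*(y + 4) = 0, so they meet at y = -4, 0.
For y in [-4, 0], s = -2*y^2 - 7*y + 2 is on the right; area = ∫[-4,0] (-2*y^2 - 8*y) dy = 64/3.

64/3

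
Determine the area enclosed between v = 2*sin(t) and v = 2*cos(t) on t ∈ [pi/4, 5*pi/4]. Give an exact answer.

4*sqrt(2)

On [pi/4, 5*pi/4], (2*sin(t)) - (2*cos(t)) = 2*sin(t) - 2*cos(t) is ≥ 0 throughout, so the area is a single integral of |2*sin(t) - 2*cos(t)|.
∫[pi/4,5*pi/4] (2*sin(t) - 2*cos(t)) dt = 4*sqrt(2).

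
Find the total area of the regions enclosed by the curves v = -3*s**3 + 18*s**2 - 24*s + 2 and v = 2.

Set the curves equal: -3*s**3 + 18*s**2 - 24*s + 2 = 2, so -3*s**3 + 18*s**2 - 24*s = 0, which factors as -3*s*(s - 4)*(s - 2) = 0. The curves meet at s = 0, 2, 4.
On [0, 2], v = 2 is on top; that piece has area ∫[0,2] (-(-3*s**3 + 18*s**2 - 24*s)) ds = 12.
On [2, 4], v = -3*s**3 + 18*s**2 - 24*s + 2 is on top; that piece has area ∫[2,4] (-3*s**3 + 18*s**2 - 24*s) ds = 12.
Total enclosed area = 12 + 12 = 24.

24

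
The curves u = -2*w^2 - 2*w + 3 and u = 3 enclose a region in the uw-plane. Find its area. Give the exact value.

1/3

Both boundary curves give u as a function of w, so integrate with respect to w. Setting them equal: -2*w^2 - 2*w = 0, i.e. -2*w*(w + 1) = 0, so they meet at w = -1, 0.
For w in [-1, 0], u = -2*w^2 - 2*w + 3 is on the right; area = ∫[-1,0] (-2*w^2 - 2*w) dw = 1/3.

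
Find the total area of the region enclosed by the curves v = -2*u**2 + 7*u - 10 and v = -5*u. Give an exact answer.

64/3

Set the curves equal: -2*u**2 + 7*u - 10 = -5*u, so -2*u**2 + 12*u - 10 = 0, which factors as -2*(u - 5)*(u - 1) = 0. The curves meet at u = 1, 5.
On [1, 5], v = -2*u**2 + 7*u - 10 is on top; that piece has area ∫[1,5] (-2*u**2 + 12*u - 10) du = 64/3.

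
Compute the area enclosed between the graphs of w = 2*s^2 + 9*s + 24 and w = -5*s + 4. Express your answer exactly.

9

Set the curves equal: 2*s^2 + 9*s + 24 = -5*s + 4, so 2*s^2 + 14*s + 20 = 0, which factors as 2*(s + 2)*(s + 5) = 0. The curves meet at s = -5, -2.
On [-5, -2], w = -5*s + 4 is on top; that piece has area ∫[-5,-2] (-(2*s^2 + 14*s + 20)) ds = 9.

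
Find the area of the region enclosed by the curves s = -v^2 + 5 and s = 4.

Both boundary curves give s as a function of v, so integrate with respect to v. Setting them equal: -v^2 + 1 = 0, i.e. -(v - 1)*(v + 1) = 0, so they meet at v = -1, 1.
For v in [-1, 1], s = -v^2 + 5 is on the right; area = ∫[-1,1] (-v^2 + 1) dv = 4/3.

4/3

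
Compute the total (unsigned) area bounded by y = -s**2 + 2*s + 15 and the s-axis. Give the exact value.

256/3

The curve meets the s-axis where -s**2 + 2*s + 15 = 0, i.e. -(s - 5)*(s + 3) = 0, at s = -3, 5.
On [-3, 5] the curve lies above the axis; ∫[-3,5] (-s**2 + 2*s + 15) ds = 256/3, giving area 256/3.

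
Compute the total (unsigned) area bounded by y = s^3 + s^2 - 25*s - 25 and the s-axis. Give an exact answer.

1012/3

The curve meets the s-axis where s^3 + s^2 - 25*s - 25 = 0, i.e. (s - 5)*(s + 1)*(s + 5) = 0, at s = -5, -1, 5.
On [-5, -1] the curve lies above the axis; ∫[-5,-1] (s^3 + s^2 - 25*s - 25) ds = 256/3, giving area 256/3.
On [-1, 5] the curve lies below the axis; ∫[-1,5] (s^3 + s^2 - 25*s - 25) ds = -252, giving area 252.
Total area = 256/3 + 252 = 1012/3.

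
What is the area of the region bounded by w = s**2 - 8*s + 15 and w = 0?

4/3

Set the curves equal: s**2 - 8*s + 15 = 0, so s**2 - 8*s + 15 = 0, which factors as (s - 5)*(s - 3) = 0. The curves meet at s = 3, 5.
On [3, 5], w = 0 is on top; that piece has area ∫[3,5] (-(s**2 - 8*s + 15)) ds = 4/3.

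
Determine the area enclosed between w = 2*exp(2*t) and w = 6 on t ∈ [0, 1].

The difference (2*exp(2*t)) - (6) = 2*exp(2*t) - 6 changes sign at t = log(3)/2 inside [0, 1], so split the integral there.
∫[0,log(3)/2] (2*exp(2*t) - 6) dt = 2 - log(27); the area of that piece is -2 + log(27).
∫[log(3)/2,1] (2*exp(2*t) - 6) dt = -9 + 3*log(3) + exp(2).
Total area = (-2 + log(27)) + (-9 + 3*log(3) + exp(2)) = -11 + 6*log(3) + exp(2).

-11 + 6*log(3) + exp(2)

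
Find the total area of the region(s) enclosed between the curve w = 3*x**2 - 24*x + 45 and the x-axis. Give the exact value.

4

The curve meets the x-axis where 3*x**2 - 24*x + 45 = 0, i.e. 3*(x - 5)*(x - 3) = 0, at x = 3, 5.
On [3, 5] the curve lies below the axis; ∫[3,5] (3*x**2 - 24*x + 45) dx = -4, giving area 4.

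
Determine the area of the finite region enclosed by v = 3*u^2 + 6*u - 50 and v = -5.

Set the curves equal: 3*u^2 + 6*u - 50 = -5, so 3*u^2 + 6*u - 45 = 0, which factors as 3*(u - 3)*(u + 5) = 0. The curves meet at u = -5, 3.
On [-5, 3], v = -5 is on top; that piece has area ∫[-5,3] (-(3*u^2 + 6*u - 45)) du = 256.

256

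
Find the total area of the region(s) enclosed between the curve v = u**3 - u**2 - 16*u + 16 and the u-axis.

863/6

The curve meets the u-axis where u**3 - u**2 - 16*u + 16 = 0, i.e. (u - 4)*(u - 1)*(u + 4) = 0, at u = -4, 1, 4.
On [-4, 1] the curve lies above the axis; ∫[-4,1] (u**3 - u**2 - 16*u + 16) du = 1375/12, giving area 1375/12.
On [1, 4] the curve lies below the axis; ∫[1,4] (u**3 - u**2 - 16*u + 16) du = -117/4, giving area 117/4.
Total area = 1375/12 + 117/4 = 863/6.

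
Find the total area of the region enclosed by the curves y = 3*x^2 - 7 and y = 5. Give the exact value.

Set the curves equal: 3*x^2 - 7 = 5, so 3*x^2 - 12 = 0, which factors as 3*(x - 2)*(x + 2) = 0. The curves meet at x = -2, 2.
On [-2, 2], y = 5 is on top; that piece has area ∫[-2,2] (-(3*x^2 - 12)) dx = 32.

32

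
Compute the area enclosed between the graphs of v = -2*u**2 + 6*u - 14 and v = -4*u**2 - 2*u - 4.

72

Set the curves equal: -2*u**2 + 6*u - 14 = -4*u**2 - 2*u - 4, so 2*u**2 + 8*u - 10 = 0, which factors as 2*(u - 1)*(u + 5) = 0. The curves meet at u = -5, 1.
On [-5, 1], v = -4*u**2 - 2*u - 4 is on top; that piece has area ∫[-5,1] (-(2*u**2 + 8*u - 10)) du = 72.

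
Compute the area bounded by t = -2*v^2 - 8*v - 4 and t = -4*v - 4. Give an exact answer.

8/3

Both boundary curves give t as a function of v, so integrate with respect to v. Setting them equal: -2*v^2 - 4*v = 0, i.e. -2*v*(v + 2) = 0, so they meet at v = -2, 0.
For v in [-2, 0], t = -2*v^2 - 8*v - 4 is on the right; area = ∫[-2,0] (-2*v^2 - 4*v) dv = 8/3.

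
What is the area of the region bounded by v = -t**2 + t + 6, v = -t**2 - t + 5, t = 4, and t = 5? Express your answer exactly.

On [4, 5], (-t**2 + t + 6) - (-t**2 - t + 5) = 2*t + 1 is ≥ 0 throughout, so the area is a single integral of |2*t + 1|.
∫[4,5] (2*t + 1) dt = 10.

10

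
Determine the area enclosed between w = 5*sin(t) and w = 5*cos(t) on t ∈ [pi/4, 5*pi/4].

10*sqrt(2)

On [pi/4, 5*pi/4], (5*sin(t)) - (5*cos(t)) = 5*sin(t) - 5*cos(t) is ≥ 0 throughout, so the area is a single integral of |5*sin(t) - 5*cos(t)|.
∫[pi/4,5*pi/4] (5*sin(t) - 5*cos(t)) dt = 10*sqrt(2).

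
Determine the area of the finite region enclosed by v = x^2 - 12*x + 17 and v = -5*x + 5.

Set the curves equal: x^2 - 12*x + 17 = -5*x + 5, so x^2 - 7*x + 12 = 0, which factors as (x - 4)*(x - 3) = 0. The curves meet at x = 3, 4.
On [3, 4], v = -5*x + 5 is on top; that piece has area ∫[3,4] (-(x^2 - 7*x + 12)) dx = 1/6.

1/6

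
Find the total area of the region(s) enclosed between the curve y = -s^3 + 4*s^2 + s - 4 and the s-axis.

The curve meets the s-axis where -s^3 + 4*s^2 + s - 4 = 0, i.e. -(s - 4)*(s - 1)*(s + 1) = 0, at s = -1, 1, 4.
On [-1, 1] the curve lies below the axis; ∫[-1,1] (-s^3 + 4*s^2 + s - 4) ds = -16/3, giving area 16/3.
On [1, 4] the curve lies above the axis; ∫[1,4] (-s^3 + 4*s^2 + s - 4) ds = 63/4, giving area 63/4.
Total area = 16/3 + 63/4 = 253/12.

253/12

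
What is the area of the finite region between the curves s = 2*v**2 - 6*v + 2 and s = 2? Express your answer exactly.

Both boundary curves give s as a function of v, so integrate with respect to v. Setting them equal: 2*v**2 - 6*v = 0, i.e. 2*v*(v - 3) = 0, so they meet at v = 0, 3.
For v in [0, 3], s = 2*v**2 - 6*v + 2 is on the left; area = ∫[0,3] (-(2*v**2 - 6*v)) dv = 9.

9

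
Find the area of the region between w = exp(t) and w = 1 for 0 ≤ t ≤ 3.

-4 + exp(3)

On [0, 3], (exp(t)) - (1) = exp(t) - 1 is ≥ 0 throughout, so the area is a single integral of |exp(t) - 1|.
∫[0,3] (exp(t) - 1) dt = -4 + exp(3).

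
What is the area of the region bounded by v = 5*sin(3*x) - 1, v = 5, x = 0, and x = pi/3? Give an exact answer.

On [0, pi/3], (5*sin(3*x) - 1) - (5) = 5*sin(3*x) - 6 is ≤ 0 throughout, so the area is a single integral of |5*sin(3*x) - 6|.
∫[0,pi/3] (5*sin(3*x) - 6) dx = 10/3 - 2*pi; the area of that piece is -10/3 + 2*pi.

-10/3 + 2*pi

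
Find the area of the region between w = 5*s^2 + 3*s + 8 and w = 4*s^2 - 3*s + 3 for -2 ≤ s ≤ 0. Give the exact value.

The difference (5*s^2 + 3*s + 8) - (4*s^2 - 3*s + 3) = s^2 + 6*s + 5 changes sign at s = -1 inside [-2, 0], so split the integral there.
∫[-2,-1] (s^2 + 6*s + 5) ds = -5/3; the area of that piece is 5/3.
∫[-1,0] (s^2 + 6*s + 5) ds = 7/3.
Total area = 5/3 + 7/3 = 4.

4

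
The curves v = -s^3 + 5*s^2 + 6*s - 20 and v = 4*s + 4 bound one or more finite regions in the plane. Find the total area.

Set the curves equal: -s^3 + 5*s^2 + 6*s - 20 = 4*s + 4, so -s^3 + 5*s^2 + 2*s - 24 = 0, which factors as -(s - 4)*(s - 3)*(s + 2) = 0. The curves meet at s = -2, 3, 4.
On [-2, 3], v = 4*s + 4 is on top; that piece has area ∫[-2,3] (-(-s^3 + 5*s^2 + 2*s - 24)) ds = 875/12.
On [3, 4], v = -s^3 + 5*s^2 + 6*s - 20 is on top; that piece has area ∫[3,4] (-s^3 + 5*s^2 + 2*s - 24) ds = 11/12.
Total enclosed area = 875/12 + 11/12 = 443/6.

443/6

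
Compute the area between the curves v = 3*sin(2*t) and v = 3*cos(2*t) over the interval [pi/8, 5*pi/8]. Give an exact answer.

3*sqrt(2)

On [pi/8, 5*pi/8], (3*sin(2*t)) - (3*cos(2*t)) = 3*sin(2*t) - 3*cos(2*t) is ≥ 0 throughout, so the area is a single integral of |3*sin(2*t) - 3*cos(2*t)|.
∫[pi/8,5*pi/8] (3*sin(2*t) - 3*cos(2*t)) dt = 3*sqrt(2).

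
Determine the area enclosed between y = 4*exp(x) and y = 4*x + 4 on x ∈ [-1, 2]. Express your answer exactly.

-18 - 4*exp(-1) + 4*exp(2)

On [-1, 2], (4*exp(x)) - (4*x + 4) = -4*x + 4*exp(x) - 4 is ≥ 0 throughout, so the area is a single integral of |-4*x + 4*exp(x) - 4|.
∫[-1,2] (-4*x + 4*exp(x) - 4) dx = -18 - 4*exp(-1) + 4*exp(2).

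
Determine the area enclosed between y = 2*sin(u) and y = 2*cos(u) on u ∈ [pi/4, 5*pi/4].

On [pi/4, 5*pi/4], (2*sin(u)) - (2*cos(u)) = 2*sin(u) - 2*cos(u) is ≥ 0 throughout, so the area is a single integral of |2*sin(u) - 2*cos(u)|.
∫[pi/4,5*pi/4] (2*sin(u) - 2*cos(u)) du = 4*sqrt(2).

4*sqrt(2)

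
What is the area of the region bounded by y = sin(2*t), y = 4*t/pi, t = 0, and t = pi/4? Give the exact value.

On [0, pi/4], (sin(2*t)) - (4*t/pi) = -4*t/pi + sin(2*t) is ≥ 0 throughout, so the area is a single integral of |-4*t/pi + sin(2*t)|.
∫[0,pi/4] (-4*t/pi + sin(2*t)) dt = 1/2 - pi/8.

1/2 - pi/8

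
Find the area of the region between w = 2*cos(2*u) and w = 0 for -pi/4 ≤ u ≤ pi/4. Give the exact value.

On [-pi/4, pi/4], (2*cos(2*u)) - (0) = 2*cos(2*u) is ≥ 0 throughout, so the area is a single integral of |2*cos(2*u)|.
∫[-pi/4,pi/4] (2*cos(2*u)) du = 2.

2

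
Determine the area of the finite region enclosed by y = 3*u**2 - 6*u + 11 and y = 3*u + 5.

Set the curves equal: 3*u**2 - 6*u + 11 = 3*u + 5, so 3*u**2 - 9*u + 6 = 0, which factors as 3*(u - 2)*(u - 1) = 0. The curves meet at u = 1, 2.
On [1, 2], y = 3*u + 5 is on top; that piece has area ∫[1,2] (-(3*u**2 - 9*u + 6)) du = 1/2.

1/2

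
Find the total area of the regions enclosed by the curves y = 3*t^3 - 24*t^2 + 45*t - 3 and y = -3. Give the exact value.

253/4

Set the curves equal: 3*t^3 - 24*t^2 + 45*t - 3 = -3, so 3*t^3 - 24*t^2 + 45*t = 0, which factors as 3*t*(t - 5)*(t - 3) = 0. The curves meet at t = 0, 3, 5.
On [0, 3], y = 3*t^3 - 24*t^2 + 45*t - 3 is on top; that piece has area ∫[0,3] (3*t^3 - 24*t^2 + 45*t) dt = 189/4.
On [3, 5], y = -3 is on top; that piece has area ∫[3,5] (-(3*t^3 - 24*t^2 + 45*t)) dt = 16.
Total enclosed area = 189/4 + 16 = 253/4.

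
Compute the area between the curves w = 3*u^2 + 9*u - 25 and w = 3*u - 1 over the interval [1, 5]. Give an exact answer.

116

The difference (3*u^2 + 9*u - 25) - (3*u - 1) = 3*u^2 + 6*u - 24 changes sign at u = 2 inside [1, 5], so split the integral there.
∫[1,2] (3*u^2 + 6*u - 24) du = -8; the area of that piece is 8.
∫[2,5] (3*u^2 + 6*u - 24) du = 108.
Total area = 8 + 108 = 116.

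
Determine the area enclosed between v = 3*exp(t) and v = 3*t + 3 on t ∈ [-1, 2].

On [-1, 2], (3*exp(t)) - (3*t + 3) = -3*t + 3*exp(t) - 3 is ≥ 0 throughout, so the area is a single integral of |-3*t + 3*exp(t) - 3|.
∫[-1,2] (-3*t + 3*exp(t) - 3) dt = -27/2 - 3*exp(-1) + 3*exp(2).

-27/2 - 3*exp(-1) + 3*exp(2)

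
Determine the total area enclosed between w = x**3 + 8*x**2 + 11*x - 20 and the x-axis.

443/6

The curve meets the x-axis where x**3 + 8*x**2 + 11*x - 20 = 0, i.e. (x - 1)*(x + 4)*(x + 5) = 0, at x = -5, -4, 1.
On [-5, -4] the curve lies above the axis; ∫[-5,-4] (x**3 + 8*x**2 + 11*x - 20) dx = 11/12, giving area 11/12.
On [-4, 1] the curve lies below the axis; ∫[-4,1] (x**3 + 8*x**2 + 11*x - 20) dx = -875/12, giving area 875/12.
Total area = 11/12 + 875/12 = 443/6.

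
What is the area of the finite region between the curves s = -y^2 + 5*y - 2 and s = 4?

1/6

Both boundary curves give s as a function of y, so integrate with respect to y. Setting them equal: -y^2 + 5*y - 6 = 0, i.e. -(y - 3)*(y - 2) = 0, so they meet at y = 2, 3.
For y in [2, 3], s = -y^2 + 5*y - 2 is on the right; area = ∫[2,3] (-y^2 + 5*y - 6) dy = 1/6.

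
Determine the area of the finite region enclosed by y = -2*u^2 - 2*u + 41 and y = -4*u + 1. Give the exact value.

243

Set the curves equal: -2*u^2 - 2*u + 41 = -4*u + 1, so -2*u^2 + 2*u + 40 = 0, which factors as -2*(u - 5)*(u + 4) = 0. The curves meet at u = -4, 5.
On [-4, 5], y = -2*u^2 - 2*u + 41 is on top; that piece has area ∫[-4,5] (-2*u^2 + 2*u + 40) du = 243.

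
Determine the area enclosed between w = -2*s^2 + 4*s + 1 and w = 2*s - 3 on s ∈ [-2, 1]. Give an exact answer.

The difference (-2*s^2 + 4*s + 1) - (2*s - 3) = -2*s^2 + 2*s + 4 changes sign at s = -1 inside [-2, 1], so split the integral there.
∫[-2,-1] (-2*s^2 + 2*s + 4) ds = -11/3; the area of that piece is 11/3.
∫[-1,1] (-2*s^2 + 2*s + 4) ds = 20/3.
Total area = 11/3 + 20/3 = 31/3.

31/3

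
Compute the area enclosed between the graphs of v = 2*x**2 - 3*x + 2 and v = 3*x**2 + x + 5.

Set the curves equal: 2*x**2 - 3*x + 2 = 3*x**2 + x + 5, so -x**2 - 4*x - 3 = 0, which factors as -(x + 1)*(x + 3) = 0. The curves meet at x = -3, -1.
On [-3, -1], v = 2*x**2 - 3*x + 2 is on top; that piece has area ∫[-3,-1] (-x**2 - 4*x - 3) dx = 4/3.

4/3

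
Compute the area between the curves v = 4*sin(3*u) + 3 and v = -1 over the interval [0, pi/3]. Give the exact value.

8/3 + 4*pi/3

On [0, pi/3], (4*sin(3*u) + 3) - (-1) = 4*sin(3*u) + 4 is ≥ 0 throughout, so the area is a single integral of |4*sin(3*u) + 4|.
∫[0,pi/3] (4*sin(3*u) + 4) du = 8/3 + 4*pi/3.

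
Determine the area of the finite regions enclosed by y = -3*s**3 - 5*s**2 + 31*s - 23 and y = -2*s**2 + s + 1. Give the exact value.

443/2

Set the curves equal: -3*s**3 - 5*s**2 + 31*s - 23 = -2*s**2 + s + 1, so -3*s**3 - 3*s**2 + 30*s - 24 = 0, which factors as -3*(s - 2)*(s - 1)*(s + 4) = 0. The curves meet at s = -4, 1, 2.
On [-4, 1], y = -2*s**2 + s + 1 is on top; that piece has area ∫[-4,1] (-(-3*s**3 - 3*s**2 + 30*s - 24)) ds = 875/4.
On [1, 2], y = -3*s**3 - 5*s**2 + 31*s - 23 is on top; that piece has area ∫[1,2] (-3*s**3 - 3*s**2 + 30*s - 24) ds = 11/4.
Total enclosed area = 875/4 + 11/4 = 443/2.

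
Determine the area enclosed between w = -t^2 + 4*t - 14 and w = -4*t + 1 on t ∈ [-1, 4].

38

The difference (-t^2 + 4*t - 14) - (-4*t + 1) = -t^2 + 8*t - 15 changes sign at t = 3 inside [-1, 4], so split the integral there.
∫[-1,3] (-t^2 + 8*t - 15) dt = -112/3; the area of that piece is 112/3.
∫[3,4] (-t^2 + 8*t - 15) dt = 2/3.
Total area = 112/3 + 2/3 = 38.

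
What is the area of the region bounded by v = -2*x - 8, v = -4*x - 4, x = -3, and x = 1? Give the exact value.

24

On [-3, 1], (-2*x - 8) - (-4*x - 4) = 2*x - 4 is ≤ 0 throughout, so the area is a single integral of |2*x - 4|.
∫[-3,1] (2*x - 4) dx = -24; the area of that piece is 24.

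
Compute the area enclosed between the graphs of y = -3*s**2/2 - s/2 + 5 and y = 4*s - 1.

125/4

Set the curves equal: -3*s**2/2 - s/2 + 5 = 4*s - 1, so -3*s**2/2 - 9*s/2 + 6 = 0, which factors as -3*(s - 1)*(s + 4)/2 = 0. The curves meet at s = -4, 1.
On [-4, 1], y = -3*s**2/2 - s/2 + 5 is on top; that piece has area ∫[-4,1] (-3*s**2/2 - 9*s/2 + 6) ds = 125/4.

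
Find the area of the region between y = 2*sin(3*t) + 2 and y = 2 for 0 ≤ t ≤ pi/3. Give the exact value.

4/3

On [0, pi/3], (2*sin(3*t) + 2) - (2) = 2*sin(3*t) is ≥ 0 throughout, so the area is a single integral of |2*sin(3*t)|.
∫[0,pi/3] (2*sin(3*t)) dt = 4/3.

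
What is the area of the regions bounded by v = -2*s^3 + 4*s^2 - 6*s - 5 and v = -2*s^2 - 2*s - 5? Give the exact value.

Set the curves equal: -2*s^3 + 4*s^2 - 6*s - 5 = -2*s^2 - 2*s - 5, so -2*s^3 + 6*s^2 - 4*s = 0, which factors as -2*s*(s - 2)*(s - 1) = 0. The curves meet at s = 0, 1, 2.
On [0, 1], v = -2*s^2 - 2*s - 5 is on top; that piece has area ∫[0,1] (-(-2*s^3 + 6*s^2 - 4*s)) ds = 1/2.
On [1, 2], v = -2*s^3 + 4*s^2 - 6*s - 5 is on top; that piece has area ∫[1,2] (-2*s^3 + 6*s^2 - 4*s) ds = 1/2.
Total enclosed area = 1/2 + 1/2 = 1.

1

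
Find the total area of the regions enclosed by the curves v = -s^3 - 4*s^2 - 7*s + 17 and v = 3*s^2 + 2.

148/3

Set the curves equal: -s^3 - 4*s^2 - 7*s + 17 = 3*s^2 + 2, so -s^3 - 7*s^2 - 7*s + 15 = 0, which factors as -(s - 1)*(s + 3)*(s + 5) = 0. The curves meet at s = -5, -3, 1.
On [-5, -3], v = 3*s^2 + 2 is on top; that piece has area ∫[-5,-3] (-(-s^3 - 7*s^2 - 7*s + 15)) ds = 20/3.
On [-3, 1], v = -s^3 - 4*s^2 - 7*s + 17 is on top; that piece has area ∫[-3,1] (-s^3 - 7*s^2 - 7*s + 15) ds = 128/3.
Total enclosed area = 20/3 + 128/3 = 148/3.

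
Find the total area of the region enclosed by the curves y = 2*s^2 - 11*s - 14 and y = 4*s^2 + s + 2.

Set the curves equal: 2*s^2 - 11*s - 14 = 4*s^2 + s + 2, so -2*s^2 - 12*s - 16 = 0, which factors as -2*(s + 2)*(s + 4) = 0. The curves meet at s = -4, -2.
On [-4, -2], y = 2*s^2 - 11*s - 14 is on top; that piece has area ∫[-4,-2] (-2*s^2 - 12*s - 16) ds = 8/3.

8/3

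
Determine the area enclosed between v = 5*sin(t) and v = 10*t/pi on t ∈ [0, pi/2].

5 - 5*pi/4

On [0, pi/2], (5*sin(t)) - (10*t/pi) = -10*t/pi + 5*sin(t) is ≥ 0 throughout, so the area is a single integral of |-10*t/pi + 5*sin(t)|.
∫[0,pi/2] (-10*t/pi + 5*sin(t)) dt = 5 - 5*pi/4.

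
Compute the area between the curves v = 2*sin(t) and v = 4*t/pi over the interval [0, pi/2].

2 - pi/2

On [0, pi/2], (2*sin(t)) - (4*t/pi) = -4*t/pi + 2*sin(t) is ≥ 0 throughout, so the area is a single integral of |-4*t/pi + 2*sin(t)|.
∫[0,pi/2] (-4*t/pi + 2*sin(t)) dt = 2 - pi/2.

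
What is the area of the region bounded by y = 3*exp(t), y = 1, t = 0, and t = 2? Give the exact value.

-5 + 3*exp(2)

On [0, 2], (3*exp(t)) - (1) = 3*exp(t) - 1 is ≥ 0 throughout, so the area is a single integral of |3*exp(t) - 1|.
∫[0,2] (3*exp(t) - 1) dt = -5 + 3*exp(2).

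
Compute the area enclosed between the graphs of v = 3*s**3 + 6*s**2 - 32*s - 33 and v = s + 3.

Set the curves equal: 3*s**3 + 6*s**2 - 32*s - 33 = s + 3, so 3*s**3 + 6*s**2 - 33*s - 36 = 0, which factors as 3*(s - 3)*(s + 1)*(s + 4) = 0. The curves meet at s = -4, -1, 3.
On [-4, -1], v = 3*s**3 + 6*s**2 - 32*s - 33 is on top; that piece has area ∫[-4,-1] (3*s**3 + 6*s**2 - 33*s - 36) ds = 297/4.
On [-1, 3], v = s + 3 is on top; that piece has area ∫[-1,3] (-(3*s**3 + 6*s**2 - 33*s - 36)) ds = 160.
Total enclosed area = 297/4 + 160 = 937/4.

937/4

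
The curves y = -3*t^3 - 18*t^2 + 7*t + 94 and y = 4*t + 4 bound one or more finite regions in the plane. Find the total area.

Set the curves equal: -3*t^3 - 18*t^2 + 7*t + 94 = 4*t + 4, so -3*t^3 - 18*t^2 + 3*t + 90 = 0, which factors as -3*(t - 2)*(t + 3)*(t + 5) = 0. The curves meet at t = -5, -3, 2.
On [-5, -3], y = 4*t + 4 is on top; that piece has area ∫[-5,-3] (-(-3*t^3 - 18*t^2 + 3*t + 90)) dt = 24.
On [-3, 2], y = -3*t^3 - 18*t^2 + 7*t + 94 is on top; that piece has area ∫[-3,2] (-3*t^3 - 18*t^2 + 3*t + 90) dt = 1125/4.
Total enclosed area = 24 + 1125/4 = 1221/4.

1221/4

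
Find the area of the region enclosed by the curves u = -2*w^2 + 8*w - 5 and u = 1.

8/3

Both boundary curves give u as a function of w, so integrate with respect to w. Setting them equal: -2*w^2 + 8*w - 6 = 0, i.e. -2*(w - 3)*(w - 1) = 0, so they meet at w = 1, 3.
For w in [1, 3], u = -2*w^2 + 8*w - 5 is on the right; area = ∫[1,3] (-2*w^2 + 8*w - 6) dw = 8/3.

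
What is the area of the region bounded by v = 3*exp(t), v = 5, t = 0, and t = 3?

-22 - 10*log(3) + 10*log(5) + 3*exp(3)

The difference (3*exp(t)) - (5) = 3*exp(t) - 5 changes sign at t = log(5/3) inside [0, 3], so split the integral there.
∫[0,log(5/3)] (3*exp(t) - 5) dt = log(243/3125) + 2; the area of that piece is -2 + log(3125/243).
∫[log(5/3),3] (3*exp(t) - 5) dt = -20 - 5*log(3) + 5*log(5) + 3*exp(3).
Total area = (-2 + log(3125/243)) + (-20 - 5*log(3) + 5*log(5) + 3*exp(3)) = -22 - 10*log(3) + 10*log(5) + 3*exp(3).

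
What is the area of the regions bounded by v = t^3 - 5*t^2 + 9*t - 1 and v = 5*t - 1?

Set the curves equal: t^3 - 5*t^2 + 9*t - 1 = 5*t - 1, so t^3 - 5*t^2 + 4*t = 0, which factors as t*(t - 4)*(t - 1) = 0. The curves meet at t = 0, 1, 4.
On [0, 1], v = t^3 - 5*t^2 + 9*t - 1 is on top; that piece has area ∫[0,1] (t^3 - 5*t^2 + 4*t) dt = 7/12.
On [1, 4], v = 5*t - 1 is on top; that piece has area ∫[1,4] (-(t^3 - 5*t^2 + 4*t)) dt = 45/4.
Total enclosed area = 7/12 + 45/4 = 71/6.

71/6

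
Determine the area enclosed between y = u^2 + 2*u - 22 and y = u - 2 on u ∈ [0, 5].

The difference (u^2 + 2*u - 22) - (u - 2) = u^2 + u - 20 changes sign at u = 4 inside [0, 5], so split the integral there.
∫[0,4] (u^2 + u - 20) du = -152/3; the area of that piece is 152/3.
∫[4,5] (u^2 + u - 20) du = 29/6.
Total area = 152/3 + 29/6 = 111/2.

111/2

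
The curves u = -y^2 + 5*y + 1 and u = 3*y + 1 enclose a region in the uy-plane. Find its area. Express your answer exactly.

Both boundary curves give u as a function of y, so integrate with respect to y. Setting them equal: -y^2 + 2*y = 0, i.e. -y*(y - 2) = 0, so they meet at y = 0, 2.
For y in [0, 2], u = -y^2 + 5*y + 1 is on the right; area = ∫[0,2] (-y^2 + 2*y) dy = 4/3.

4/3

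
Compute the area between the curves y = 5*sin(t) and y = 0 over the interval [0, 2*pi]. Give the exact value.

20

The difference (5*sin(t)) - (0) = 5*sin(t) changes sign at t = pi inside [0, 2*pi], so split the integral there.
∫[0,pi] (5*sin(t)) dt = 10.
∫[pi,2*pi] (5*sin(t)) dt = -10; the area of that piece is 10.
Total area = 10 + 10 = 20.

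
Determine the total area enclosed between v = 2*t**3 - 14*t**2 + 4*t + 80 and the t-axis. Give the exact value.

1741/6

The curve meets the t-axis where 2*t**3 - 14*t**2 + 4*t + 80 = 0, i.e. 2*(t - 5)*(t - 4)*(t + 2) = 0, at t = -2, 4, 5.
On [-2, 4] the curve lies above the axis; ∫[-2,4] (2*t**3 - 14*t**2 + 4*t + 80) dt = 288, giving area 288.
On [4, 5] the curve lies below the axis; ∫[4,5] (2*t**3 - 14*t**2 + 4*t + 80) dt = -13/6, giving area 13/6.
Total area = 288 + 13/6 = 1741/6.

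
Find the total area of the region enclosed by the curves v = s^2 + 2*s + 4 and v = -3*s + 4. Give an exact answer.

Set the curves equal: s^2 + 2*s + 4 = -3*s + 4, so s^2 + 5*s = 0, which factors as s*(s + 5) = 0. The curves meet at s = -5, 0.
On [-5, 0], v = -3*s + 4 is on top; that piece has area ∫[-5,0] (-(s^2 + 5*s)) ds = 125/6.

125/6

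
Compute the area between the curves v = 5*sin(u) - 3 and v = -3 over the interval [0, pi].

On [0, pi], (5*sin(u) - 3) - (-3) = 5*sin(u) is ≥ 0 throughout, so the area is a single integral of |5*sin(u)|.
∫[0,pi] (5*sin(u)) du = 10.

10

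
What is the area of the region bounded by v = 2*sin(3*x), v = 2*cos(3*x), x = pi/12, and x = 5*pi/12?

On [pi/12, 5*pi/12], (2*sin(3*x)) - (2*cos(3*x)) = 2*sin(3*x) - 2*cos(3*x) is ≥ 0 throughout, so the area is a single integral of |2*sin(3*x) - 2*cos(3*x)|.
∫[pi/12,5*pi/12] (2*sin(3*x) - 2*cos(3*x)) dx = 4*sqrt(2)/3.

4*sqrt(2)/3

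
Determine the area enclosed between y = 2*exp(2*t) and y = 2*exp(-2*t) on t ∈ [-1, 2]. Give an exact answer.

-4 + exp(-4) + exp(-2) + exp(2) + exp(4)

The difference (2*exp(2*t)) - (2*exp(-2*t)) = 2*exp(2*t) - 2*exp(-2*t) changes sign at t = 0 inside [-1, 2], so split the integral there.
∫[-1,0] (2*exp(2*t) - 2*exp(-2*t)) dt = -exp(2) - exp(-2) + 2; the area of that piece is -2 + exp(-2) + exp(2).
∫[0,2] (2*exp(2*t) - 2*exp(-2*t)) dt = -2 + exp(-4) + exp(4).
Total area = (-2 + exp(-2) + exp(2)) + (-2 + exp(-4) + exp(4)) = -4 + exp(-4) + exp(-2) + exp(2) + exp(4).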